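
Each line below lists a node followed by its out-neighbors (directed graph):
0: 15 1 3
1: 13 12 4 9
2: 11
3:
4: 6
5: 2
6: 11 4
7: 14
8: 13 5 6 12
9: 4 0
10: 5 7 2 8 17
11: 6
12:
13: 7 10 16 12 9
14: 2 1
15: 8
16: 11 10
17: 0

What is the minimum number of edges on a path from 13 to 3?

3

Level 0: 13
Level 1: 7, 9, 10, 12, 16
Level 2: 0, 2, 4, 5, 8, 11, 14, 17
Level 3: 1, 3, 6, 15
3 first appears at level 3.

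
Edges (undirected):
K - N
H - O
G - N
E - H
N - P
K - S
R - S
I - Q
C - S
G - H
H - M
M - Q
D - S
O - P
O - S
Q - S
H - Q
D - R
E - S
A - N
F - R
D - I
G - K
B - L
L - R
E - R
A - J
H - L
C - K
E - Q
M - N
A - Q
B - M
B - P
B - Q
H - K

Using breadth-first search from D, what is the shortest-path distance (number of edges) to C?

Level 0: D
Level 1: I, R, S
Level 2: C, E, F, K, L, O, Q
Level 3: A, B, G, H, M, N, P
Level 4: J
C first appears at level 2.

2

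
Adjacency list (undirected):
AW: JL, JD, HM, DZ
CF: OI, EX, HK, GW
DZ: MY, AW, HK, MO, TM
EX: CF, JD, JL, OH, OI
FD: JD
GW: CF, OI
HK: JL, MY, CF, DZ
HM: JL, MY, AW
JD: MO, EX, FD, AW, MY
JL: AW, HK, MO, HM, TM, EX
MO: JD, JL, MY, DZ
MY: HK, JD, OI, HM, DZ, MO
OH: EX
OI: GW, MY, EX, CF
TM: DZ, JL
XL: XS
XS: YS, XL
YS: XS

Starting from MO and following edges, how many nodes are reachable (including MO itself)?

BFS from MO visits: MO, JD, JL, MY, DZ, EX, FD, AW, HK, HM, TM, OI, CF, OH, GW
Reachable nodes: 15 of 18 total.

15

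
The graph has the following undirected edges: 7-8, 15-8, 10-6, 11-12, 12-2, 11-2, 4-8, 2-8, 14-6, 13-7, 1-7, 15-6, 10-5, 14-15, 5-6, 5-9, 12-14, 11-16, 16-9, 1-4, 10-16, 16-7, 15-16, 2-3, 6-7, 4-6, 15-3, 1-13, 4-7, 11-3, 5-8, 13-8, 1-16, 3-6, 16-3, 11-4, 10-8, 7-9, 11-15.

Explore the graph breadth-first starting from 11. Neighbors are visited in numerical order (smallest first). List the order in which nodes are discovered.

11 2 3 4 12 15 16 8 6 1 7 14 9 10 5 13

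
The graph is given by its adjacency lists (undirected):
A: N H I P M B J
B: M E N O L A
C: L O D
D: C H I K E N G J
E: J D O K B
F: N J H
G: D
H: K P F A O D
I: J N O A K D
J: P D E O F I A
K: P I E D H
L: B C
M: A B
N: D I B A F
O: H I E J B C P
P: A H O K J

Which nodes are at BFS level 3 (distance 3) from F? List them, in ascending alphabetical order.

C, G, L, M

Level 0: F
Level 1: H, J, N
Level 2: A, B, D, E, I, K, O, P
Level 3: C, G, L, M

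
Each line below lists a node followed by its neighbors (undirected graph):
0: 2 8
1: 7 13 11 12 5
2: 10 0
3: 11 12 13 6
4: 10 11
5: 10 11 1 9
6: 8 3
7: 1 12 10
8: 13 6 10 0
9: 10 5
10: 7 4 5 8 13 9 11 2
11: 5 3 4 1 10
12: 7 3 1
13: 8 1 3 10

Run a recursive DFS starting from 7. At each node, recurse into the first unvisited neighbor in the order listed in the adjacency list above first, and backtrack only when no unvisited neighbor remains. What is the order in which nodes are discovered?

Visit 7
7 → 1
1 → 13
13 → 8
8 → 6
6 → 3
3 → 11
11 → 5
5 → 10
10 → 4
10 → 9
10 → 2
2 → 0
3 → 12

7, 1, 13, 8, 6, 3, 11, 5, 10, 4, 9, 2, 0, 12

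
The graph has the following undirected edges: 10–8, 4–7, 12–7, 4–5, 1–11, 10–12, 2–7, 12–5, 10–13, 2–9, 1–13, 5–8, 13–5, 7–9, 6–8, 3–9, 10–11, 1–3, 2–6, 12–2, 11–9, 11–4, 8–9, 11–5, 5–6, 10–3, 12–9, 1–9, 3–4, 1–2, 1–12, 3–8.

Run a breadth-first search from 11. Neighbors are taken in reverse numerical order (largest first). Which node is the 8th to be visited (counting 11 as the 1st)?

Visit 11; enqueue 10, 9, 5, 4, 1 → queue [10, 9, 5, 4, 1]
Visit 10; enqueue 13, 12, 8, 3 → queue [9, 5, 4, 1, 13, 12, 8, 3]
Visit 9; enqueue 7, 2 → queue [5, 4, 1, 13, 12, 8, 3, 7, 2]
Visit 5; enqueue 6 → queue [4, 1, 13, 12, 8, 3, 7, 2, 6]
Visit 4 → queue [1, 13, 12, 8, 3, 7, 2, 6]
Visit 1 → queue [13, 12, 8, 3, 7, 2, 6]
Visit 13 → queue [12, 8, 3, 7, 2, 6]
Visit 12 → queue [8, 3, 7, 2, 6]
Visit 8 → queue [3, 7, 2, 6]
Visit 3 → queue [7, 2, 6]
Visit 7 → queue [2, 6]
Visit 2 → queue [6]
Visit 6 → queue []

Visit order: 11, 10, 9, 5, 4, 1, 13, 12, 8, 3, 7, 2, 6

12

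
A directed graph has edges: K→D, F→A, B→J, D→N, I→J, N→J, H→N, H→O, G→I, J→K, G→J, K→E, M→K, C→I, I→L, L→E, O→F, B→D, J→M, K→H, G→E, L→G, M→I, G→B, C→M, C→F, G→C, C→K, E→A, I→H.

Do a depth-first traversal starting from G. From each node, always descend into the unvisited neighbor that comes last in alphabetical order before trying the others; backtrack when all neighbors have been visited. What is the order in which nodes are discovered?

Visit G
G → J
J → M
M → K
K → H
H → O
O → F
F → A
H → N
K → E
K → D
M → I
I → L
G → C
G → B

G -> J -> M -> K -> H -> O -> F -> A -> N -> E -> D -> I -> L -> C -> B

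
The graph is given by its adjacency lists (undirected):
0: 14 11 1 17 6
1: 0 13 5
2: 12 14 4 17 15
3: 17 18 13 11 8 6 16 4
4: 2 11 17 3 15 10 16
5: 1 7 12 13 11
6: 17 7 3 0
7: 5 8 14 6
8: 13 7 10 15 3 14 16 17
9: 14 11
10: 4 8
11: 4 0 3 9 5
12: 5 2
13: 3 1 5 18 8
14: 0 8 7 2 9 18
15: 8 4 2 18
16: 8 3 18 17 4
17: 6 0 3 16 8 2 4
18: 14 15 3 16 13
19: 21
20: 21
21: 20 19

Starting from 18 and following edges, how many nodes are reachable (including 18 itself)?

19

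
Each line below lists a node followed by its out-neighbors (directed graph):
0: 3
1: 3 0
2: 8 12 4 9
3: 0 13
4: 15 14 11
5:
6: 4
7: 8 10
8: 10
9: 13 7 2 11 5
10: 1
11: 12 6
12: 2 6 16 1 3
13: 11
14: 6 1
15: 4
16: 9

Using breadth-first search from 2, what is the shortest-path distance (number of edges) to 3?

2

Level 0: 2
Level 1: 4, 8, 9, 12
Level 2: 1, 3, 5, 6, 7, 10, 11, 13, 14, 15, 16
Level 3: 0
3 first appears at level 2.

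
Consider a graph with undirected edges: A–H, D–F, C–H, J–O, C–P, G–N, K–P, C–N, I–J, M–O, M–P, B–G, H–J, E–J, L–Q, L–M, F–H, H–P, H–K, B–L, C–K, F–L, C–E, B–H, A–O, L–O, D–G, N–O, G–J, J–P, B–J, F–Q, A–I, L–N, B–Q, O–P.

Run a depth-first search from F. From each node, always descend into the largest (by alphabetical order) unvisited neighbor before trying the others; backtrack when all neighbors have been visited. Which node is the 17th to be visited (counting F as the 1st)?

B

Visit F
F → Q
Q → L
L → O
O → P
P → M
P → K
K → H
H → J
J → I
I → A
J → G
G → N
N → C
C → E
G → D
G → B

Visit order: F, Q, L, O, P, M, K, H, J, I, A, G, N, C, E, D, B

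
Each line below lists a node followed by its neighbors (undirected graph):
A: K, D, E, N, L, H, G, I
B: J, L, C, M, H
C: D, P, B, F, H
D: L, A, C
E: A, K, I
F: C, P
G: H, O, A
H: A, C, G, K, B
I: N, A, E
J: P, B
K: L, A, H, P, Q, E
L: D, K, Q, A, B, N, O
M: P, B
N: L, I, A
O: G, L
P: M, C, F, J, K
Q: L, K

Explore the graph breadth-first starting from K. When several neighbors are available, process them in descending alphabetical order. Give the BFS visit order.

K, Q, P, L, H, E, A, M, J, F, C, O, N, D, B, G, I

Visit K; enqueue Q, P, L, H, E, A → queue [Q, P, L, H, E, A]
Visit Q → queue [P, L, H, E, A]
Visit P; enqueue M, J, F, C → queue [L, H, E, A, M, J, F, C]
Visit L; enqueue O, N, D, B → queue [H, E, A, M, J, F, C, O, N, D, B]
Visit H; enqueue G → queue [E, A, M, J, F, C, O, N, D, B, G]
Visit E; enqueue I → queue [A, M, J, F, C, O, N, D, B, G, I]
Visit A → queue [M, J, F, C, O, N, D, B, G, I]
Visit M → queue [J, F, C, O, N, D, B, G, I]
Visit J → queue [F, C, O, N, D, B, G, I]
Visit F → queue [C, O, N, D, B, G, I]
Visit C → queue [O, N, D, B, G, I]
Visit O → queue [N, D, B, G, I]
Visit N → queue [D, B, G, I]
Visit D → queue [B, G, I]
Visit B → queue [G, I]
Visit G → queue [I]
Visit I → queue []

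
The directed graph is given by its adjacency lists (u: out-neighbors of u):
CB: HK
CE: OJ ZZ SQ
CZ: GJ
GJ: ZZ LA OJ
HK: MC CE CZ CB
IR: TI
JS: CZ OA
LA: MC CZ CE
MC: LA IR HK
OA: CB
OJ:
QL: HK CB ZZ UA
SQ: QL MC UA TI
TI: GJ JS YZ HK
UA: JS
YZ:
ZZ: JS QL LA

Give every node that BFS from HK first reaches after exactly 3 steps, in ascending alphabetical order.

JS, QL, TI, UA

Level 0: HK
Level 1: CB, CE, CZ, MC
Level 2: GJ, IR, LA, OJ, SQ, ZZ
Level 3: JS, QL, TI, UA
Level 4: OA, YZ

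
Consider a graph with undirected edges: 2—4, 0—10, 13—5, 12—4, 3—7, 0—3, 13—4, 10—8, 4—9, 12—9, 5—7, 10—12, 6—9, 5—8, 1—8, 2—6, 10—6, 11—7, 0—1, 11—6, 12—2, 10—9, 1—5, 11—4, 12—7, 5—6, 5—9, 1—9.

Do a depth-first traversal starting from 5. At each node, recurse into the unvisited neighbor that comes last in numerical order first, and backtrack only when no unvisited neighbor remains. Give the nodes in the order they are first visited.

Visit 5
5 → 13
13 → 4
4 → 12
12 → 10
10 → 9
9 → 6
6 → 11
11 → 7
7 → 3
3 → 0
0 → 1
1 → 8
6 → 2

5, 13, 4, 12, 10, 9, 6, 11, 7, 3, 0, 1, 8, 2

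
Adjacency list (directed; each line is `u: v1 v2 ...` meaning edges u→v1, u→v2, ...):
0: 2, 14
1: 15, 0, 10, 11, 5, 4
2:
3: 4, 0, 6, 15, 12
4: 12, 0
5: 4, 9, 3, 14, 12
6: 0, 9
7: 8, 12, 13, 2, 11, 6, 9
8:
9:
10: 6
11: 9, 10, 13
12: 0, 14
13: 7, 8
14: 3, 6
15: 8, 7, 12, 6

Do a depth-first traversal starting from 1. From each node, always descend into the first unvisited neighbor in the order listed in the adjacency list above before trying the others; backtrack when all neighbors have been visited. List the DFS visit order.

1, 15, 8, 7, 12, 0, 2, 14, 3, 4, 6, 9, 13, 11, 10, 5

Visit 1
1 → 15
15 → 8
15 → 7
7 → 12
12 → 0
0 → 2
0 → 14
14 → 3
3 → 4
3 → 6
6 → 9
7 → 13
7 → 11
11 → 10
1 → 5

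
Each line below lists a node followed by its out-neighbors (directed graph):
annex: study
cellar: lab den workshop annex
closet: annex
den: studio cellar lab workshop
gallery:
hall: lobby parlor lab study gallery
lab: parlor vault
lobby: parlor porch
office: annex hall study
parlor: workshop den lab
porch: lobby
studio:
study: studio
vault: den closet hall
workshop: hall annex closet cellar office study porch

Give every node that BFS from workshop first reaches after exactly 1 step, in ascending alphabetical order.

Level 0: workshop
Level 1: annex, cellar, closet, hall, office, porch, study
Level 2: den, gallery, lab, lobby, parlor, studio
Level 3: vault

annex, cellar, closet, hall, office, porch, study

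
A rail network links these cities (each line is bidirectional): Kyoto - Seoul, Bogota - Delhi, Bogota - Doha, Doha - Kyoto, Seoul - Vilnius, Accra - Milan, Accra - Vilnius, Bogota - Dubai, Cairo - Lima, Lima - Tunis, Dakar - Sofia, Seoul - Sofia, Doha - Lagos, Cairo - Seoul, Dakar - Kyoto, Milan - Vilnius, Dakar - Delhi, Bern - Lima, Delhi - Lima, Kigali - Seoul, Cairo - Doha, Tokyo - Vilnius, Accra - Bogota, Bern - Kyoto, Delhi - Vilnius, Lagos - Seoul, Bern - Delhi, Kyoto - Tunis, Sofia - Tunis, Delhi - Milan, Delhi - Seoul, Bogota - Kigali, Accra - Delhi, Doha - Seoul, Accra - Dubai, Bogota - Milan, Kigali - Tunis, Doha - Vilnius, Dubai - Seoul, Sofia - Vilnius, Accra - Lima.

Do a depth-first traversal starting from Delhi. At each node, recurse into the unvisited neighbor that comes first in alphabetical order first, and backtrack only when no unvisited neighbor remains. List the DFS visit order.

Visit Delhi
Delhi → Accra
Accra → Bogota
Bogota → Doha
Doha → Cairo
Cairo → Lima
Lima → Bern
Bern → Kyoto
Kyoto → Dakar
Dakar → Sofia
Sofia → Seoul
Seoul → Dubai
Seoul → Kigali
Kigali → Tunis
Seoul → Lagos
Seoul → Vilnius
Vilnius → Milan
Vilnius → Tokyo

Delhi Accra Bogota Doha Cairo Lima Bern Kyoto Dakar Sofia Seoul Dubai Kigali Tunis Lagos Vilnius Milan Tokyo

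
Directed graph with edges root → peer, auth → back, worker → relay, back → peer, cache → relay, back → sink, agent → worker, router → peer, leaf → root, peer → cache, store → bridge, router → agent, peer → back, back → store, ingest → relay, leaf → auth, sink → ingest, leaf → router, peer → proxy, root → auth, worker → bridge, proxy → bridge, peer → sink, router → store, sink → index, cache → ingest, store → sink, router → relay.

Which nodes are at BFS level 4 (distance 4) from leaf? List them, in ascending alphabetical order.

index, ingest

Level 0: leaf
Level 1: auth, root, router
Level 2: agent, back, peer, relay, store
Level 3: bridge, cache, proxy, sink, worker
Level 4: index, ingest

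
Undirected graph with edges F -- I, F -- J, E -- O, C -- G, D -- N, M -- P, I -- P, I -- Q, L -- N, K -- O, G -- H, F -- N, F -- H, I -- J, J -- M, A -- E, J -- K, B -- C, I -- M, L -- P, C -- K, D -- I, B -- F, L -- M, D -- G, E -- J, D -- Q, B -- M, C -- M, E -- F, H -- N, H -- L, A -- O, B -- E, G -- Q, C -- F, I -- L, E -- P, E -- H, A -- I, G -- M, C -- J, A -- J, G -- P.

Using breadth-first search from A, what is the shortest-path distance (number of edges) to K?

2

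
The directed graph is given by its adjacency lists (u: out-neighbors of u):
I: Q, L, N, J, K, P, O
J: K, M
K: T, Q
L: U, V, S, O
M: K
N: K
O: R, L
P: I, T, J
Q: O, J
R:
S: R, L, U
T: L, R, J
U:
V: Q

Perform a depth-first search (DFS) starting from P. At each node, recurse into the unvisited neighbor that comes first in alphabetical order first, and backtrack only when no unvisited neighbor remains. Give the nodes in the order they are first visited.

Visit P
P → I
I → J
J → K
K → Q
Q → O
O → L
L → S
S → R
S → U
L → V
K → T
J → M
I → N

P → I → J → K → Q → O → L → S → R → U → V → T → M → N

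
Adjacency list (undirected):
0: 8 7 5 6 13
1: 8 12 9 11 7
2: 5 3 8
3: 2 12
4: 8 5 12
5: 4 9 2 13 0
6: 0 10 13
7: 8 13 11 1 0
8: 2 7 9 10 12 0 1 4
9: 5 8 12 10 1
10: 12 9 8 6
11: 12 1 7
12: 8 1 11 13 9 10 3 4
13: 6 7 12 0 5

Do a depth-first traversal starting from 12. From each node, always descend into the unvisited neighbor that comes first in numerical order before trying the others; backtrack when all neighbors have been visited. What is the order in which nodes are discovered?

Visit 12
12 → 1
1 → 7
7 → 0
0 → 5
5 → 2
2 → 3
2 → 8
8 → 4
8 → 9
9 → 10
10 → 6
6 → 13
7 → 11

12 → 1 → 7 → 0 → 5 → 2 → 3 → 8 → 4 → 9 → 10 → 6 → 13 → 11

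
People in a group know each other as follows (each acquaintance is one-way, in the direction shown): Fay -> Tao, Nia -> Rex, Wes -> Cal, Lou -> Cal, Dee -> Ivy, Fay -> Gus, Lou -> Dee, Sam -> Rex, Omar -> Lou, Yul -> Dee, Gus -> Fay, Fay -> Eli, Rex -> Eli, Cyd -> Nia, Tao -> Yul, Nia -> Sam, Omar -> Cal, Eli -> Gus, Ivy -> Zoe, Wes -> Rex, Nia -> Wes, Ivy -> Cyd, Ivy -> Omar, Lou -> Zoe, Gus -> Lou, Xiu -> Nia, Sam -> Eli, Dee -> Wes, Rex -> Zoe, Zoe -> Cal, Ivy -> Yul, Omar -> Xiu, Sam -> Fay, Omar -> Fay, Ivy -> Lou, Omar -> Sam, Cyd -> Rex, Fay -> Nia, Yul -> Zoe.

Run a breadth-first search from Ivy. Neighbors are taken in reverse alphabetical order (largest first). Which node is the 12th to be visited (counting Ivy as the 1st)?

Visit Ivy; enqueue Zoe, Yul, Omar, Lou, Cyd → queue [Zoe, Yul, Omar, Lou, Cyd]
Visit Zoe; enqueue Cal → queue [Yul, Omar, Lou, Cyd, Cal]
Visit Yul; enqueue Dee → queue [Omar, Lou, Cyd, Cal, Dee]
Visit Omar; enqueue Xiu, Sam, Fay → queue [Lou, Cyd, Cal, Dee, Xiu, Sam, Fay]
Visit Lou → queue [Cyd, Cal, Dee, Xiu, Sam, Fay]
Visit Cyd; enqueue Rex, Nia → queue [Cal, Dee, Xiu, Sam, Fay, Rex, Nia]
Visit Cal → queue [Dee, Xiu, Sam, Fay, Rex, Nia]
Visit Dee; enqueue Wes → queue [Xiu, Sam, Fay, Rex, Nia, Wes]
Visit Xiu → queue [Sam, Fay, Rex, Nia, Wes]
Visit Sam; enqueue Eli → queue [Fay, Rex, Nia, Wes, Eli]
Visit Fay; enqueue Tao, Gus → queue [Rex, Nia, Wes, Eli, Tao, Gus]
Visit Rex → queue [Nia, Wes, Eli, Tao, Gus]
Visit Nia → queue [Wes, Eli, Tao, Gus]
Visit Wes → queue [Eli, Tao, Gus]
Visit Eli → queue [Tao, Gus]
Visit Tao → queue [Gus]
Visit Gus → queue []

Visit order: Ivy, Zoe, Yul, Omar, Lou, Cyd, Cal, Dee, Xiu, Sam, Fay, Rex, Nia, Wes, Eli, Tao, Gus

Rex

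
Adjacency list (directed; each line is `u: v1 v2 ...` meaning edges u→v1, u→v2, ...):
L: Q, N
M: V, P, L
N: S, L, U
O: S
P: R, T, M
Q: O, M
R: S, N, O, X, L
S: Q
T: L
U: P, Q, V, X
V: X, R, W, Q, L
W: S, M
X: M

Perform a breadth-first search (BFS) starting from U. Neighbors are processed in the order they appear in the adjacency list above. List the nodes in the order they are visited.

U, P, Q, V, X, R, T, M, O, W, L, S, N

Visit U; enqueue P, Q, V, X → queue [P, Q, V, X]
Visit P; enqueue R, T, M → queue [Q, V, X, R, T, M]
Visit Q; enqueue O → queue [V, X, R, T, M, O]
Visit V; enqueue W, L → queue [X, R, T, M, O, W, L]
Visit X → queue [R, T, M, O, W, L]
Visit R; enqueue S, N → queue [T, M, O, W, L, S, N]
Visit T → queue [M, O, W, L, S, N]
Visit M → queue [O, W, L, S, N]
Visit O → queue [W, L, S, N]
Visit W → queue [L, S, N]
Visit L → queue [S, N]
Visit S → queue [N]
Visit N → queue []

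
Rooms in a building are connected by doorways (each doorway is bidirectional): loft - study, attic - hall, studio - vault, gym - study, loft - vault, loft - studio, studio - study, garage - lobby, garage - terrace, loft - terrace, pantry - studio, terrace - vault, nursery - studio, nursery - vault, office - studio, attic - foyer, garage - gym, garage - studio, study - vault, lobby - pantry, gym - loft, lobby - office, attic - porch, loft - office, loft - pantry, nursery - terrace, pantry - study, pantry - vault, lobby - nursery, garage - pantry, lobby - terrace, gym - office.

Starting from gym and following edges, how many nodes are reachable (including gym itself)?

11

BFS from gym visits: gym, study, office, loft, garage, vault, studio, pantry, lobby, terrace, nursery
Reachable nodes: 11 of 15 total.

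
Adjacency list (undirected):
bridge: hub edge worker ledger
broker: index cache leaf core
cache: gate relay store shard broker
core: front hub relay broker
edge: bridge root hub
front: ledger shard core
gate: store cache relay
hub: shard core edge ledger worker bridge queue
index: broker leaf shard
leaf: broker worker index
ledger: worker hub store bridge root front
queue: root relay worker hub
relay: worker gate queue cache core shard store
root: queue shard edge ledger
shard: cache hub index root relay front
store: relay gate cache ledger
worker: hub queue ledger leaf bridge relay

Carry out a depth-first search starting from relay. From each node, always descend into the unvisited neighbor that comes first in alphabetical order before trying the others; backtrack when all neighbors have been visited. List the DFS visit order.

relay → cache → broker → core → front → ledger → bridge → edge → hub → queue → root → shard → index → leaf → worker → store → gate

Visit relay
relay → cache
cache → broker
broker → core
core → front
front → ledger
ledger → bridge
bridge → edge
edge → hub
hub → queue
queue → root
root → shard
shard → index
index → leaf
leaf → worker
ledger → store
store → gate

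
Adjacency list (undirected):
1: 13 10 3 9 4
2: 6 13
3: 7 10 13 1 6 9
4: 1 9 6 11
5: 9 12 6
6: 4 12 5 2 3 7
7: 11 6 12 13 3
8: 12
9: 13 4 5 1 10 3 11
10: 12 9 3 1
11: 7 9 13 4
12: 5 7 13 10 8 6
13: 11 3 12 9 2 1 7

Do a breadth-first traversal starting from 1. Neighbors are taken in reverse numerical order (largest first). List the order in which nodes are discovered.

1 -> 13 -> 10 -> 9 -> 4 -> 3 -> 12 -> 11 -> 7 -> 2 -> 5 -> 6 -> 8

Visit 1; enqueue 13, 10, 9, 4, 3 → queue [13, 10, 9, 4, 3]
Visit 13; enqueue 12, 11, 7, 2 → queue [10, 9, 4, 3, 12, 11, 7, 2]
Visit 10 → queue [9, 4, 3, 12, 11, 7, 2]
Visit 9; enqueue 5 → queue [4, 3, 12, 11, 7, 2, 5]
Visit 4; enqueue 6 → queue [3, 12, 11, 7, 2, 5, 6]
Visit 3 → queue [12, 11, 7, 2, 5, 6]
Visit 12; enqueue 8 → queue [11, 7, 2, 5, 6, 8]
Visit 11 → queue [7, 2, 5, 6, 8]
Visit 7 → queue [2, 5, 6, 8]
Visit 2 → queue [5, 6, 8]
Visit 5 → queue [6, 8]
Visit 6 → queue [8]
Visit 8 → queue []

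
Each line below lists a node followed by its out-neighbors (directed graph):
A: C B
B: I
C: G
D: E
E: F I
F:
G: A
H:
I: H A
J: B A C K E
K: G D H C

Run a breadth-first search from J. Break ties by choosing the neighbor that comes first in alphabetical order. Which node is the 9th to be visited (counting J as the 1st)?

F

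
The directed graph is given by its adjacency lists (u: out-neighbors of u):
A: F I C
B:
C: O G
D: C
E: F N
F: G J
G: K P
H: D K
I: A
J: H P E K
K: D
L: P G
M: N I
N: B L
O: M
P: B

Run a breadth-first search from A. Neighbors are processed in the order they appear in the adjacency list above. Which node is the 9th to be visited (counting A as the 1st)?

Visit A; enqueue F, I, C → queue [F, I, C]
Visit F; enqueue G, J → queue [I, C, G, J]
Visit I → queue [C, G, J]
Visit C; enqueue O → queue [G, J, O]
Visit G; enqueue K, P → queue [J, O, K, P]
Visit J; enqueue H, E → queue [O, K, P, H, E]
Visit O; enqueue M → queue [K, P, H, E, M]
Visit K; enqueue D → queue [P, H, E, M, D]
Visit P; enqueue B → queue [H, E, M, D, B]
Visit H → queue [E, M, D, B]
Visit E; enqueue N → queue [M, D, B, N]
Visit M → queue [D, B, N]
Visit D → queue [B, N]
Visit B → queue [N]
Visit N; enqueue L → queue [L]
Visit L → queue []

Visit order: A, F, I, C, G, J, O, K, P, H, E, M, D, B, N, L

P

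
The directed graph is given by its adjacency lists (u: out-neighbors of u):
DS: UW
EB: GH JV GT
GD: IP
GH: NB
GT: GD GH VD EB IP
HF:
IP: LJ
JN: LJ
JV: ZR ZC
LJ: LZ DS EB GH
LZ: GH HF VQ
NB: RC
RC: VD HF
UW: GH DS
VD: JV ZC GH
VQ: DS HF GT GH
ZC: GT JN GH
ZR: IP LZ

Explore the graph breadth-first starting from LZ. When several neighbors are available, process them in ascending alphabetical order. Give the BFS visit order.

Visit LZ; enqueue GH, HF, VQ → queue [GH, HF, VQ]
Visit GH; enqueue NB → queue [HF, VQ, NB]
Visit HF → queue [VQ, NB]
Visit VQ; enqueue DS, GT → queue [NB, DS, GT]
Visit NB; enqueue RC → queue [DS, GT, RC]
Visit DS; enqueue UW → queue [GT, RC, UW]
Visit GT; enqueue EB, GD, IP, VD → queue [RC, UW, EB, GD, IP, VD]
Visit RC → queue [UW, EB, GD, IP, VD]
Visit UW → queue [EB, GD, IP, VD]
Visit EB; enqueue JV → queue [GD, IP, VD, JV]
Visit GD → queue [IP, VD, JV]
Visit IP; enqueue LJ → queue [VD, JV, LJ]
Visit VD; enqueue ZC → queue [JV, LJ, ZC]
Visit JV; enqueue ZR → queue [LJ, ZC, ZR]
Visit LJ → queue [ZC, ZR]
Visit ZC; enqueue JN → queue [ZR, JN]
Visit ZR → queue [JN]
Visit JN → queue []

LZ -> GH -> HF -> VQ -> NB -> DS -> GT -> RC -> UW -> EB -> GD -> IP -> VD -> JV -> LJ -> ZC -> ZR -> JN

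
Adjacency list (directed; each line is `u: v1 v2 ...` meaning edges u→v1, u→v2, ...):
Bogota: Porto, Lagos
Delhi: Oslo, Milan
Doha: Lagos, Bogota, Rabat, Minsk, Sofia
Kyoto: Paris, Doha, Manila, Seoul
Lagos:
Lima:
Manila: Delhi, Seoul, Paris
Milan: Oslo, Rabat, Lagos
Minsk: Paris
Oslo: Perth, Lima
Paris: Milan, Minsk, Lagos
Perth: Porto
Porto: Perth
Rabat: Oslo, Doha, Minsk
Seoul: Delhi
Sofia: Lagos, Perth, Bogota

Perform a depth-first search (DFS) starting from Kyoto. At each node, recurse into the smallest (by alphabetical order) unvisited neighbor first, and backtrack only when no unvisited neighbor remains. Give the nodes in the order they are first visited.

Visit Kyoto
Kyoto → Doha
Doha → Bogota
Bogota → Lagos
Bogota → Porto
Porto → Perth
Doha → Minsk
Minsk → Paris
Paris → Milan
Milan → Oslo
Oslo → Lima
Milan → Rabat
Doha → Sofia
Kyoto → Manila
Manila → Delhi
Manila → Seoul

Kyoto Doha Bogota Lagos Porto Perth Minsk Paris Milan Oslo Lima Rabat Sofia Manila Delhi Seoul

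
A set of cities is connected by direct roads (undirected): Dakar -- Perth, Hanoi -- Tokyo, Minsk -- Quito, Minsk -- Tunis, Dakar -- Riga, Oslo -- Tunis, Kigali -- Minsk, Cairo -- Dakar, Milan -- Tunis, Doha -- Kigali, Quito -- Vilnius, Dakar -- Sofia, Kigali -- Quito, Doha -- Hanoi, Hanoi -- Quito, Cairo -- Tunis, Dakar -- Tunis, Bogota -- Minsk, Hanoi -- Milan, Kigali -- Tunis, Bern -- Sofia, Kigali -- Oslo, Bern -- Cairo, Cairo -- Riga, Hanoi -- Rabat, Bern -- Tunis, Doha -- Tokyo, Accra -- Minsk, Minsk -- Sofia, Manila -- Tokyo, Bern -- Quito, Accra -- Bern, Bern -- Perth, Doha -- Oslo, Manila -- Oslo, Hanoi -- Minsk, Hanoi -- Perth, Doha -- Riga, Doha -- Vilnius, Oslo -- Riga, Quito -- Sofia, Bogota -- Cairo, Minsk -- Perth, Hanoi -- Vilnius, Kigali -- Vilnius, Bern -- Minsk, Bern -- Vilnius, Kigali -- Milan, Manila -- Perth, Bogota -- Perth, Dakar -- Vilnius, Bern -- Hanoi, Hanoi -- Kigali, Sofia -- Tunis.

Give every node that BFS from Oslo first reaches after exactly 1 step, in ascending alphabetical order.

Level 0: Oslo
Level 1: Doha, Kigali, Manila, Riga, Tunis
Level 2: Bern, Cairo, Dakar, Hanoi, Milan, Minsk, Perth, Quito, Sofia, Tokyo, Vilnius
Level 3: Accra, Bogota, Rabat

Doha, Kigali, Manila, Riga, Tunis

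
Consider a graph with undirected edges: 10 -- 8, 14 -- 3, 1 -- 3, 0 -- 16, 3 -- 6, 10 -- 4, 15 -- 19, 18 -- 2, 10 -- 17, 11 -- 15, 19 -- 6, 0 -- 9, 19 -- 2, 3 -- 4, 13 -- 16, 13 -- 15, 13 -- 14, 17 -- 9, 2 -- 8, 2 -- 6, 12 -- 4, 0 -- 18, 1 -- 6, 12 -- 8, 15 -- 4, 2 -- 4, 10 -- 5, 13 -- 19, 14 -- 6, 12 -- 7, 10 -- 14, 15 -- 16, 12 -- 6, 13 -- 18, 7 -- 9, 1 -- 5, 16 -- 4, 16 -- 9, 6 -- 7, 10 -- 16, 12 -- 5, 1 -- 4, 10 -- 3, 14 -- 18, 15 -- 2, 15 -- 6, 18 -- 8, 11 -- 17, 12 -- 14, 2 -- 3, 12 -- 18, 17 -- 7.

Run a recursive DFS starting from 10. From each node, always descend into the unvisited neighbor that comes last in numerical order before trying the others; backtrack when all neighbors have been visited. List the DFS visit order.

10 → 17 → 11 → 15 → 19 → 13 → 18 → 14 → 12 → 8 → 2 → 6 → 7 → 9 → 16 → 4 → 3 → 1 → 5 → 0

Visit 10
10 → 17
17 → 11
11 → 15
15 → 19
19 → 13
13 → 18
18 → 14
14 → 12
12 → 8
8 → 2
2 → 6
6 → 7
7 → 9
9 → 16
16 → 4
4 → 3
3 → 1
1 → 5
16 → 0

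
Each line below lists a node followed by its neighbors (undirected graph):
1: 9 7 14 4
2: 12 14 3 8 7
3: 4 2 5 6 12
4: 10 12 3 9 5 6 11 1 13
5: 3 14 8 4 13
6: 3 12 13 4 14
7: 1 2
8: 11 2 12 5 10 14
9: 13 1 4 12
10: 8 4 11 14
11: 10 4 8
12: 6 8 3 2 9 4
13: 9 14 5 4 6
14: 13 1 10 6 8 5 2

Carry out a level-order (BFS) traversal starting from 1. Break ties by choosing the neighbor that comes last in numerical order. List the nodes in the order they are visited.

1 -> 14 -> 9 -> 7 -> 4 -> 13 -> 10 -> 8 -> 6 -> 5 -> 2 -> 12 -> 11 -> 3

Visit 1; enqueue 14, 9, 7, 4 → queue [14, 9, 7, 4]
Visit 14; enqueue 13, 10, 8, 6, 5, 2 → queue [9, 7, 4, 13, 10, 8, 6, 5, 2]
Visit 9; enqueue 12 → queue [7, 4, 13, 10, 8, 6, 5, 2, 12]
Visit 7 → queue [4, 13, 10, 8, 6, 5, 2, 12]
Visit 4; enqueue 11, 3 → queue [13, 10, 8, 6, 5, 2, 12, 11, 3]
Visit 13 → queue [10, 8, 6, 5, 2, 12, 11, 3]
Visit 10 → queue [8, 6, 5, 2, 12, 11, 3]
Visit 8 → queue [6, 5, 2, 12, 11, 3]
Visit 6 → queue [5, 2, 12, 11, 3]
Visit 5 → queue [2, 12, 11, 3]
Visit 2 → queue [12, 11, 3]
Visit 12 → queue [11, 3]
Visit 11 → queue [3]
Visit 3 → queue []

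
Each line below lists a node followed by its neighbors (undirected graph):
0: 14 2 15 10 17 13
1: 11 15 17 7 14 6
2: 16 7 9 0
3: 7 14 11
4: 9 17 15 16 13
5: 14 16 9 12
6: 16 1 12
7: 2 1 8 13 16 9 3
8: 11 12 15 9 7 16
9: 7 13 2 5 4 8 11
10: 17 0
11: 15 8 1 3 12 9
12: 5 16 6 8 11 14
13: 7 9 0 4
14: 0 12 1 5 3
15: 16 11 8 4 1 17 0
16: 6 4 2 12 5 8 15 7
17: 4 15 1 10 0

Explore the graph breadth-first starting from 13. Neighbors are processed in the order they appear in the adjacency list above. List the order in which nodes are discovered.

Visit 13; enqueue 7, 9, 0, 4 → queue [7, 9, 0, 4]
Visit 7; enqueue 2, 1, 8, 16, 3 → queue [9, 0, 4, 2, 1, 8, 16, 3]
Visit 9; enqueue 5, 11 → queue [0, 4, 2, 1, 8, 16, 3, 5, 11]
Visit 0; enqueue 14, 15, 10, 17 → queue [4, 2, 1, 8, 16, 3, 5, 11, 14, 15, 10, 17]
Visit 4 → queue [2, 1, 8, 16, 3, 5, 11, 14, 15, 10, 17]
Visit 2 → queue [1, 8, 16, 3, 5, 11, 14, 15, 10, 17]
Visit 1; enqueue 6 → queue [8, 16, 3, 5, 11, 14, 15, 10, 17, 6]
Visit 8; enqueue 12 → queue [16, 3, 5, 11, 14, 15, 10, 17, 6, 12]
Visit 16 → queue [3, 5, 11, 14, 15, 10, 17, 6, 12]
Visit 3 → queue [5, 11, 14, 15, 10, 17, 6, 12]
Visit 5 → queue [11, 14, 15, 10, 17, 6, 12]
Visit 11 → queue [14, 15, 10, 17, 6, 12]
Visit 14 → queue [15, 10, 17, 6, 12]
Visit 15 → queue [10, 17, 6, 12]
Visit 10 → queue [17, 6, 12]
Visit 17 → queue [6, 12]
Visit 6 → queue [12]
Visit 12 → queue []

13, 7, 9, 0, 4, 2, 1, 8, 16, 3, 5, 11, 14, 15, 10, 17, 6, 12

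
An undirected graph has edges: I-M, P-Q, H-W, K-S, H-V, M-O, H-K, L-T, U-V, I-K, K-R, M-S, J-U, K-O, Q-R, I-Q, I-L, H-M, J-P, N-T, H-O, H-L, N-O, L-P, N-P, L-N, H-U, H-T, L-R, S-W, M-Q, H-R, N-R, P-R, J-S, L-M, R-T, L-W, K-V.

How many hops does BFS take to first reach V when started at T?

2

Level 0: T
Level 1: H, L, N, R
Level 2: I, K, M, O, P, Q, U, V, W
Level 3: J, S
V first appears at level 2.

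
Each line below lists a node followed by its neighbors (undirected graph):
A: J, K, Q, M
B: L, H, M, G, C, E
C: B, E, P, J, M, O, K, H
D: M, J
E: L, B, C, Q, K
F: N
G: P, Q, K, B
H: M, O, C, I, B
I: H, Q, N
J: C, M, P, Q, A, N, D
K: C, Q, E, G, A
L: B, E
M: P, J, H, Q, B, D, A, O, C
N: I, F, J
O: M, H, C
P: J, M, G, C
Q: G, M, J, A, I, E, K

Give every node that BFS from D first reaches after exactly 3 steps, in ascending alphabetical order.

Level 0: D
Level 1: J, M
Level 2: A, B, C, H, N, O, P, Q
Level 3: E, F, G, I, K, L

E, F, G, I, K, L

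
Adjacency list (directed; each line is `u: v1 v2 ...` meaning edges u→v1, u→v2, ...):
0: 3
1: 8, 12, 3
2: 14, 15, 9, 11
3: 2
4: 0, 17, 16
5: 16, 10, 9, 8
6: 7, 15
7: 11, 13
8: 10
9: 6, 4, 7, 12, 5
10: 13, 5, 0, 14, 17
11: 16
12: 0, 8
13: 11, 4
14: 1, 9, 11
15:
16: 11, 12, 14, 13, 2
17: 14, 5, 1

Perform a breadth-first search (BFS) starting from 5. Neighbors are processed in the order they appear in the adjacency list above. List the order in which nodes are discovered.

Visit 5; enqueue 16, 10, 9, 8 → queue [16, 10, 9, 8]
Visit 16; enqueue 11, 12, 14, 13, 2 → queue [10, 9, 8, 11, 12, 14, 13, 2]
Visit 10; enqueue 0, 17 → queue [9, 8, 11, 12, 14, 13, 2, 0, 17]
Visit 9; enqueue 6, 4, 7 → queue [8, 11, 12, 14, 13, 2, 0, 17, 6, 4, 7]
Visit 8 → queue [11, 12, 14, 13, 2, 0, 17, 6, 4, 7]
Visit 11 → queue [12, 14, 13, 2, 0, 17, 6, 4, 7]
Visit 12 → queue [14, 13, 2, 0, 17, 6, 4, 7]
Visit 14; enqueue 1 → queue [13, 2, 0, 17, 6, 4, 7, 1]
Visit 13 → queue [2, 0, 17, 6, 4, 7, 1]
Visit 2; enqueue 15 → queue [0, 17, 6, 4, 7, 1, 15]
Visit 0; enqueue 3 → queue [17, 6, 4, 7, 1, 15, 3]
Visit 17 → queue [6, 4, 7, 1, 15, 3]
Visit 6 → queue [4, 7, 1, 15, 3]
Visit 4 → queue [7, 1, 15, 3]
Visit 7 → queue [1, 15, 3]
Visit 1 → queue [15, 3]
Visit 15 → queue [3]
Visit 3 → queue []

5 16 10 9 8 11 12 14 13 2 0 17 6 4 7 1 15 3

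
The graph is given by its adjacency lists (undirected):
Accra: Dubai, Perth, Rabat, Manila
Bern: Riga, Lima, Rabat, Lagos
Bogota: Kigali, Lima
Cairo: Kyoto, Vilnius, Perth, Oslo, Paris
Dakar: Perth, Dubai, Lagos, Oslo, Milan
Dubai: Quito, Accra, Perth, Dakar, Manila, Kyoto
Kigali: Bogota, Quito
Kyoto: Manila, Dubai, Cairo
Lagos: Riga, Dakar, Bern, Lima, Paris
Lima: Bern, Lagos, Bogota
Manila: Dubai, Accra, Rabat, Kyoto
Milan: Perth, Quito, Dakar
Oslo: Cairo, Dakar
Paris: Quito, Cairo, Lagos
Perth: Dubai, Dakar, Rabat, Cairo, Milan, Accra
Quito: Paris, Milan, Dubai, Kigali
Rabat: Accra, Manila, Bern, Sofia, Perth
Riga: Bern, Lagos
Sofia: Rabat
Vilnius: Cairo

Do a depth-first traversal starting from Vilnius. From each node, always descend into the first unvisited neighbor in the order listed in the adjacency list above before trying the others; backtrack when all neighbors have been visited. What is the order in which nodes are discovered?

Visit Vilnius
Vilnius → Cairo
Cairo → Kyoto
Kyoto → Manila
Manila → Dubai
Dubai → Quito
Quito → Paris
Paris → Lagos
Lagos → Riga
Riga → Bern
Bern → Lima
Lima → Bogota
Bogota → Kigali
Bern → Rabat
Rabat → Accra
Accra → Perth
Perth → Dakar
Dakar → Oslo
Dakar → Milan
Rabat → Sofia

Vilnius, Cairo, Kyoto, Manila, Dubai, Quito, Paris, Lagos, Riga, Bern, Lima, Bogota, Kigali, Rabat, Accra, Perth, Dakar, Oslo, Milan, Sofia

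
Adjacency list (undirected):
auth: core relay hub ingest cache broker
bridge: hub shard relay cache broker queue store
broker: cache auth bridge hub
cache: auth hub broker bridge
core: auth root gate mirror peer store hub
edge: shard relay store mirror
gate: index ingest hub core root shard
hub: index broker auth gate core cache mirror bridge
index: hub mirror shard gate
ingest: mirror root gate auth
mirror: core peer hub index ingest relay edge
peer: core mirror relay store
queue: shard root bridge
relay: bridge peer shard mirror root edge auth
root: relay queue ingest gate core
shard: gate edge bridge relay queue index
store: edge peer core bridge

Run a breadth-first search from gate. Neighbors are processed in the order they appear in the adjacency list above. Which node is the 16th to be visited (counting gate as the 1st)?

queue

Visit gate; enqueue index, ingest, hub, core, root, shard → queue [index, ingest, hub, core, root, shard]
Visit index; enqueue mirror → queue [ingest, hub, core, root, shard, mirror]
Visit ingest; enqueue auth → queue [hub, core, root, shard, mirror, auth]
Visit hub; enqueue broker, cache, bridge → queue [core, root, shard, mirror, auth, broker, cache, bridge]
Visit core; enqueue peer, store → queue [root, shard, mirror, auth, broker, cache, bridge, peer, store]
Visit root; enqueue relay, queue → queue [shard, mirror, auth, broker, cache, bridge, peer, store, relay, queue]
Visit shard; enqueue edge → queue [mirror, auth, broker, cache, bridge, peer, store, relay, queue, edge]
Visit mirror → queue [auth, broker, cache, bridge, peer, store, relay, queue, edge]
Visit auth → queue [broker, cache, bridge, peer, store, relay, queue, edge]
Visit broker → queue [cache, bridge, peer, store, relay, queue, edge]
Visit cache → queue [bridge, peer, store, relay, queue, edge]
Visit bridge → queue [peer, store, relay, queue, edge]
Visit peer → queue [store, relay, queue, edge]
Visit store → queue [relay, queue, edge]
Visit relay → queue [queue, edge]
Visit queue → queue [edge]
Visit edge → queue []

Visit order: gate, index, ingest, hub, core, root, shard, mirror, auth, broker, cache, bridge, peer, store, relay, queue, edge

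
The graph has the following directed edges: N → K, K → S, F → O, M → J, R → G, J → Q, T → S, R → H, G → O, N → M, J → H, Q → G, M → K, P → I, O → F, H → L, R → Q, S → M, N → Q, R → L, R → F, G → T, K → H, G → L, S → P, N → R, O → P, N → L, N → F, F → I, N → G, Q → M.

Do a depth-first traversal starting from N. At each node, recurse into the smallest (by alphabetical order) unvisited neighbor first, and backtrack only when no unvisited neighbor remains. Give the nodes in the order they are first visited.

N -> F -> I -> O -> P -> G -> L -> T -> S -> M -> J -> H -> Q -> K -> R

Visit N
N → F
F → I
F → O
O → P
N → G
G → L
G → T
T → S
S → M
M → J
J → H
J → Q
M → K
N → R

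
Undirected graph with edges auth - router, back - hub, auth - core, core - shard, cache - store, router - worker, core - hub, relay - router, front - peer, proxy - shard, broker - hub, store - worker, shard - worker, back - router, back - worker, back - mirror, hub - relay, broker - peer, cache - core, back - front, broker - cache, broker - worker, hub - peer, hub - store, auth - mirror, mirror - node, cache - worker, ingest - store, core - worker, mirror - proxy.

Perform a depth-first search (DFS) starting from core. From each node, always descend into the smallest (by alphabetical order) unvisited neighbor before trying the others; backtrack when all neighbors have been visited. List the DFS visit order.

core → auth → mirror → back → front → peer → broker → cache → store → hub → relay → router → worker → shard → proxy → ingest → node

Visit core
core → auth
auth → mirror
mirror → back
back → front
front → peer
peer → broker
broker → cache
cache → store
store → hub
hub → relay
relay → router
router → worker
worker → shard
shard → proxy
store → ingest
mirror → node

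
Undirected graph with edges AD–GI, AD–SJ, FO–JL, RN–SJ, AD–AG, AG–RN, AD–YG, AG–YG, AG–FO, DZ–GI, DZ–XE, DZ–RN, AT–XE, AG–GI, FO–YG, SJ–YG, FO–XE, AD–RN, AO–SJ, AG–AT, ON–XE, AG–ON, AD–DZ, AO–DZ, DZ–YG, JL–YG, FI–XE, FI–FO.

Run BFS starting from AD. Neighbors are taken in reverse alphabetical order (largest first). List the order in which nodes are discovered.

Visit AD; enqueue YG, SJ, RN, GI, DZ, AG → queue [YG, SJ, RN, GI, DZ, AG]
Visit YG; enqueue JL, FO → queue [SJ, RN, GI, DZ, AG, JL, FO]
Visit SJ; enqueue AO → queue [RN, GI, DZ, AG, JL, FO, AO]
Visit RN → queue [GI, DZ, AG, JL, FO, AO]
Visit GI → queue [DZ, AG, JL, FO, AO]
Visit DZ; enqueue XE → queue [AG, JL, FO, AO, XE]
Visit AG; enqueue ON, AT → queue [JL, FO, AO, XE, ON, AT]
Visit JL → queue [FO, AO, XE, ON, AT]
Visit FO; enqueue FI → queue [AO, XE, ON, AT, FI]
Visit AO → queue [XE, ON, AT, FI]
Visit XE → queue [ON, AT, FI]
Visit ON → queue [AT, FI]
Visit AT → queue [FI]
Visit FI → queue []

AD YG SJ RN GI DZ AG JL FO AO XE ON AT FI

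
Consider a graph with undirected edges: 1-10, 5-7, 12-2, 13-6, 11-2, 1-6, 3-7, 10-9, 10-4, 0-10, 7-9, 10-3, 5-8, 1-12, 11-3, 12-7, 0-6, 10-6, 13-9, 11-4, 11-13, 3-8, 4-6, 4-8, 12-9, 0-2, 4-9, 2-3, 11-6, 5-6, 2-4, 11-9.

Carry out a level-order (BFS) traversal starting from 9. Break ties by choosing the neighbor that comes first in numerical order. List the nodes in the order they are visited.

Visit 9; enqueue 4, 7, 10, 11, 12, 13 → queue [4, 7, 10, 11, 12, 13]
Visit 4; enqueue 2, 6, 8 → queue [7, 10, 11, 12, 13, 2, 6, 8]
Visit 7; enqueue 3, 5 → queue [10, 11, 12, 13, 2, 6, 8, 3, 5]
Visit 10; enqueue 0, 1 → queue [11, 12, 13, 2, 6, 8, 3, 5, 0, 1]
Visit 11 → queue [12, 13, 2, 6, 8, 3, 5, 0, 1]
Visit 12 → queue [13, 2, 6, 8, 3, 5, 0, 1]
Visit 13 → queue [2, 6, 8, 3, 5, 0, 1]
Visit 2 → queue [6, 8, 3, 5, 0, 1]
Visit 6 → queue [8, 3, 5, 0, 1]
Visit 8 → queue [3, 5, 0, 1]
Visit 3 → queue [5, 0, 1]
Visit 5 → queue [0, 1]
Visit 0 → queue [1]
Visit 1 → queue []

9 → 4 → 7 → 10 → 11 → 12 → 13 → 2 → 6 → 8 → 3 → 5 → 0 → 1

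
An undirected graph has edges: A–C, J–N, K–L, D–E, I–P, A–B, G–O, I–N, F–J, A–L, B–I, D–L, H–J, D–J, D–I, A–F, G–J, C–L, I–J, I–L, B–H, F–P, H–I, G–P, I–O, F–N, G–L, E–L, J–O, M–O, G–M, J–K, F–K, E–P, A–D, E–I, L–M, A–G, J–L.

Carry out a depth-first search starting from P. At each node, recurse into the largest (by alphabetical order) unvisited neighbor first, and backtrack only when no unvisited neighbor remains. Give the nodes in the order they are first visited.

P, I, O, M, L, K, J, N, F, A, G, D, E, C, B, H

Visit P
P → I
I → O
O → M
M → L
L → K
K → J
J → N
N → F
F → A
A → G
A → D
D → E
A → C
A → B
B → H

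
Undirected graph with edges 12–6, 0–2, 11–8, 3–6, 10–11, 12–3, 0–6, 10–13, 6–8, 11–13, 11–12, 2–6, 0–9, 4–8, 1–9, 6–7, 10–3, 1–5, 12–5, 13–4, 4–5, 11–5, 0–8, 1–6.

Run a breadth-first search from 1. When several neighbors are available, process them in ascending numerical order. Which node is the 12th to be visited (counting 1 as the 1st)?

8

Visit 1; enqueue 5, 6, 9 → queue [5, 6, 9]
Visit 5; enqueue 4, 11, 12 → queue [6, 9, 4, 11, 12]
Visit 6; enqueue 0, 2, 3, 7, 8 → queue [9, 4, 11, 12, 0, 2, 3, 7, 8]
Visit 9 → queue [4, 11, 12, 0, 2, 3, 7, 8]
Visit 4; enqueue 13 → queue [11, 12, 0, 2, 3, 7, 8, 13]
Visit 11; enqueue 10 → queue [12, 0, 2, 3, 7, 8, 13, 10]
Visit 12 → queue [0, 2, 3, 7, 8, 13, 10]
Visit 0 → queue [2, 3, 7, 8, 13, 10]
Visit 2 → queue [3, 7, 8, 13, 10]
Visit 3 → queue [7, 8, 13, 10]
Visit 7 → queue [8, 13, 10]
Visit 8 → queue [13, 10]
Visit 13 → queue [10]
Visit 10 → queue []

Visit order: 1, 5, 6, 9, 4, 11, 12, 0, 2, 3, 7, 8, 13, 10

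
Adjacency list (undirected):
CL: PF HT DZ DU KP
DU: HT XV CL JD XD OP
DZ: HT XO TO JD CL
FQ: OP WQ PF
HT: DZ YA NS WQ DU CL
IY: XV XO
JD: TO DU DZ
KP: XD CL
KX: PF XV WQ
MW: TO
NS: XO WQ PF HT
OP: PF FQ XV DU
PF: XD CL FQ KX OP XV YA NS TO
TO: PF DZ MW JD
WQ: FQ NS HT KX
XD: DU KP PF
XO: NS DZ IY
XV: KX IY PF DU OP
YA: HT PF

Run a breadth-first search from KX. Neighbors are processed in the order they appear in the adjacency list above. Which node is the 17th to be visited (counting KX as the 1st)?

XO

Visit KX; enqueue PF, XV, WQ → queue [PF, XV, WQ]
Visit PF; enqueue XD, CL, FQ, OP, YA, NS, TO → queue [XV, WQ, XD, CL, FQ, OP, YA, NS, TO]
Visit XV; enqueue IY, DU → queue [WQ, XD, CL, FQ, OP, YA, NS, TO, IY, DU]
Visit WQ; enqueue HT → queue [XD, CL, FQ, OP, YA, NS, TO, IY, DU, HT]
Visit XD; enqueue KP → queue [CL, FQ, OP, YA, NS, TO, IY, DU, HT, KP]
Visit CL; enqueue DZ → queue [FQ, OP, YA, NS, TO, IY, DU, HT, KP, DZ]
Visit FQ → queue [OP, YA, NS, TO, IY, DU, HT, KP, DZ]
Visit OP → queue [YA, NS, TO, IY, DU, HT, KP, DZ]
Visit YA → queue [NS, TO, IY, DU, HT, KP, DZ]
Visit NS; enqueue XO → queue [TO, IY, DU, HT, KP, DZ, XO]
Visit TO; enqueue MW, JD → queue [IY, DU, HT, KP, DZ, XO, MW, JD]
Visit IY → queue [DU, HT, KP, DZ, XO, MW, JD]
Visit DU → queue [HT, KP, DZ, XO, MW, JD]
Visit HT → queue [KP, DZ, XO, MW, JD]
Visit KP → queue [DZ, XO, MW, JD]
Visit DZ → queue [XO, MW, JD]
Visit XO → queue [MW, JD]
Visit MW → queue [JD]
Visit JD → queue []

Visit order: KX, PF, XV, WQ, XD, CL, FQ, OP, YA, NS, TO, IY, DU, HT, KP, DZ, XO, MW, JD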